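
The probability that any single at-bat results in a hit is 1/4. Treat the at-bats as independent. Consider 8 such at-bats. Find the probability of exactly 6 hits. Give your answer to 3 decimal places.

0.004

X ~ Binomial(n=8, p=0.25).
P(X=6) = C(8,6) · p^6 · (1−p)^2
= 28 · 0.00024414 · 0.5625 = 0.00385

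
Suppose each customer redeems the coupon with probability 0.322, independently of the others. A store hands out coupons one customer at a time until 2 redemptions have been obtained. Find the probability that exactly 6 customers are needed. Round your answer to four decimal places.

Y = trial on which the second success occurs; negative binomial, r=2, p=0.322.
P(Y=6) = C(5,1) · p^2 · (1−p)^4
= 5 · 0.10368 · 0.21131 = 0.109547

0.1095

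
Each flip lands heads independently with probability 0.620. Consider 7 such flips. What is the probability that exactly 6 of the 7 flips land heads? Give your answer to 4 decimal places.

X ~ Binomial(n=7, p=0.62).
P(X=6) = C(7,6) · p^6 · (1−p)^1
= 7 · 0.0568 · 0.38 = 0.151089

0.1511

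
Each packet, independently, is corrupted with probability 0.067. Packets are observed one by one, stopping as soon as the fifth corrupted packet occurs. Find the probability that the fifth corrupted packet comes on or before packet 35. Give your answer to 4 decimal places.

Finishing within 35 packets ⇔ at least 5 successes in the first 35. With X ~ Binomial(35, 0.067), P(Y ≤ 35) = 1 − P(X ≤ 4).
  k=0: C(35,0)·0.067^0·0.933^35 = 0.088279
  k=1: C(35,1)·0.067^1·0.933^34 = 0.221880
  k=2: C(35,2)·0.067^2·0.933^33 = 0.270870
  k=3: C(35,3)·0.067^3·0.933^32 = 0.213967
  k=4: C(35,4)·0.067^4·0.933^31 = 0.122922
1 − 0.917918 = 0.082082

0.0821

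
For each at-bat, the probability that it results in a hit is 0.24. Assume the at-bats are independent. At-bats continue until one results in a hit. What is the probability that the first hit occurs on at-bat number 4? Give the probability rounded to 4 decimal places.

0.1054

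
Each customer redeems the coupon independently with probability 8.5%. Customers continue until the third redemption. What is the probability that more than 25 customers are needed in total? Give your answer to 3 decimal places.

0.642

Needing more than 25 customers ⇔ fewer than 3 successes in the first 25. With X ~ Binomial(25, 0.085), P(Y > 25) = P(X ≤ 2).
  k=0: C(25,0)·0.085^0·0.915^25 = 0.10852
  k=1: C(25,1)·0.085^1·0.915^24 = 0.25204
  k=2: C(25,2)·0.085^2·0.915^23 = 0.28096
P(X ≤ 2) = 0.64152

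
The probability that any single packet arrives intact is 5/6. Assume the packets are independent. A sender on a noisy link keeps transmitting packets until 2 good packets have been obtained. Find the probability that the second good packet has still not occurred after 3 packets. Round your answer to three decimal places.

Needing more than 3 packets ⇔ fewer than 2 successes in the first 3. With X ~ Binomial(3, 0.833333), P(Y > 3) = P(X ≤ 1).
  k=0: C(3,0)·0.833333^0·0.166667^3 = 0.00463
  k=1: C(3,1)·0.833333^1·0.166667^2 = 0.06944
P(X ≤ 1) = 0.07407

0.074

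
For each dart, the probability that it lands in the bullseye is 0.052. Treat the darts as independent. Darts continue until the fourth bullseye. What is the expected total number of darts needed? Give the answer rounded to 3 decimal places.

76.923

Y = total darts until the fourth success; negative binomial with r=4, p=0.052.
E[Y] = r / p = 4 / 0.052 = 76.92308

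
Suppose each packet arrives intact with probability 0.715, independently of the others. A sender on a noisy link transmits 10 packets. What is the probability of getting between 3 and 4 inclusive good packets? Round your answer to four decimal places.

0.0361

X ~ Binomial(10, 0.715); P(3 ≤ X ≤ 4) = Σ C(10,k) p^k (1−p)^(10−k) over k:
  k=3: C(10,3)·0.715^3·0.285^7 = 0.006699
  k=4: C(10,4)·0.715^4·0.285^6 = 0.029411
Total = 0.036110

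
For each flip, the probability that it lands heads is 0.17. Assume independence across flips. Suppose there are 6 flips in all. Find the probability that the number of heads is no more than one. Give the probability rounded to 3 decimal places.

0.729

X ~ Binomial(6, 0.17); P(X ≤ 1) = Σ C(6,k) p^k (1−p)^(6−k) over k:
  k=0: C(6,0)·0.17^0·0.83^6 = 0.32694
  k=1: C(6,1)·0.17^1·0.83^5 = 0.40178
Total = 0.72872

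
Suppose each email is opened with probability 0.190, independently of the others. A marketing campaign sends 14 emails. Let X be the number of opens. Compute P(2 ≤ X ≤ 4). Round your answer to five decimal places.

X ~ Binomial(14, 0.19); P(2 ≤ X ≤ 4) = Σ C(14,k) p^k (1−p)^(14−k) over k:
  k=2: C(14,2)·0.19^2·0.81^12 = 0.2620407
  k=3: C(14,3)·0.19^3·0.81^11 = 0.2458654
  k=4: C(14,4)·0.19^4·0.81^10 = 0.1585984
Total = 0.6665045

0.66650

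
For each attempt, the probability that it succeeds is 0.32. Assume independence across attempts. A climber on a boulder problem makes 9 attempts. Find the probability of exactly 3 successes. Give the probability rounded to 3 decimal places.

X ~ Binomial(n=9, p=0.32).
P(X=3) = C(9,3) · p^3 · (1−p)^6
= 84 · 0.032768 · 0.098867 = 0.27213

0.272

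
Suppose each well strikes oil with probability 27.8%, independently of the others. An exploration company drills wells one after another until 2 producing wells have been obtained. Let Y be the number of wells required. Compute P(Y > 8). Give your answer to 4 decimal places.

Needing more than 8 wells ⇔ fewer than 2 successes in the first 8. With X ~ Binomial(8, 0.278), P(Y > 8) = P(X ≤ 1).
  k=0: C(8,0)·0.278^0·0.722^8 = 0.073841
  k=1: C(8,1)·0.278^1·0.722^7 = 0.227455
P(X ≤ 1) = 0.301296

0.3013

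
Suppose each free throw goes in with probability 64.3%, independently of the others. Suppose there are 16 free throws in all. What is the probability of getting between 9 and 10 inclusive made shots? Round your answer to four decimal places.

0.3591

X ~ Binomial(16, 0.643); P(9 ≤ X ≤ 10) = Σ C(16,k) p^k (1−p)^(16−k) over k:
  k=9: C(16,9)·0.643^9·0.357^7 = 0.158856
  k=10: C(16,10)·0.643^10·0.357^6 = 0.200283
Total = 0.359138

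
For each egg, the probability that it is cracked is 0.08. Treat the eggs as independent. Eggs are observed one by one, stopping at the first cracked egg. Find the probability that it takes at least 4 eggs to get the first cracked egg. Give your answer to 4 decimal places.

0.7787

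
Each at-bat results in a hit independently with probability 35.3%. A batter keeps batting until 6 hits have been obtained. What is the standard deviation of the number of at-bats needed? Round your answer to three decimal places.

Y = total at-bats until the sixth success; negative binomial with r=6, p=0.353.
SD(Y) = √[r(1−p)/p²] = √(31.15345) = 5.58153

5.582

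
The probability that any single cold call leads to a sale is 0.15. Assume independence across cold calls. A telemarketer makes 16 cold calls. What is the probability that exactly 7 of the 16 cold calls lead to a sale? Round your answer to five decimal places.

0.00453

X ~ Binomial(n=16, p=0.15).
P(X=7) = C(16,7) · p^7 · (1−p)^9
= 11440 · 1.7086e-06 · 0.23162 = 0.0045273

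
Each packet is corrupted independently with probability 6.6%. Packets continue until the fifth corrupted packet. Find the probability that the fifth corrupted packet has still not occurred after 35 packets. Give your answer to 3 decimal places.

0.922

Needing more than 35 packets ⇔ fewer than 5 successes in the first 35. With X ~ Binomial(35, 0.066), P(Y > 35) = P(X ≤ 4).
  k=0: C(35,0)·0.066^0·0.934^35 = 0.09165
  k=1: C(35,1)·0.066^1·0.934^34 = 0.22668
  k=2: C(35,2)·0.066^2·0.934^33 = 0.27230
  k=3: C(35,3)·0.066^3·0.934^32 = 0.21166
  k=4: C(35,4)·0.066^4·0.934^31 = 0.11965
P(X ≤ 4) = 0.92195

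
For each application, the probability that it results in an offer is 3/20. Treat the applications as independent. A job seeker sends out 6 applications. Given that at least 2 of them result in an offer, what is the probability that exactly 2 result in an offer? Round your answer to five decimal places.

0.78821

X ~ Binomial(6, 0.15). Want P(X=2 | X≥2) = P(X=2) / P(X≥2).
P(X=2) = C(6,2)·0.15^2·0.85^4 = 0.1761771
P(X≥2) = 1 − 0.3771495 − 0.3993348 = 0.2235157
Ratio = 0.1761771 / 0.2235157 = 0.7882091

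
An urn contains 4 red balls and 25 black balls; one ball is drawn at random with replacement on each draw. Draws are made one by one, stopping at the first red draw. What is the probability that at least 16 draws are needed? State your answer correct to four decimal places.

0.1079

Y = number of draws to the first success; geometric, p = 0.137931.
P(Y > 15) = P(first 15 all fail) = (1−p)^15 = 0.107927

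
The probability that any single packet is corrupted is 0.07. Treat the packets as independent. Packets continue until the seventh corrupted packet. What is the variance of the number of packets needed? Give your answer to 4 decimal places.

Y = total packets until the seventh success; negative binomial with r=7, p=0.07.
Var(Y) = r(1−p)/p² = 7·0.93 / 0.07² = 1328.571429

1328.5714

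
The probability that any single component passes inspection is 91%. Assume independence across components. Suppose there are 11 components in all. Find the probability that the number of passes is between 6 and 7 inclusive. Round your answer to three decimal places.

X ~ Binomial(11, 0.91); P(6 ≤ X ≤ 7) = Σ C(11,k) p^k (1−p)^(11−k) over k:
  k=6: C(11,6)·0.91^6·0.09^5 = 0.00155
  k=7: C(11,7)·0.91^7·0.09^4 = 0.01119
Total = 0.01274

0.013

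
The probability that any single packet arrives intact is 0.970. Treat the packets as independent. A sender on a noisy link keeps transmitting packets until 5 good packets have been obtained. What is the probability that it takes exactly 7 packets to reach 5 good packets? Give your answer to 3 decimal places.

Y = trial on which the fifth success occurs; negative binomial, r=5, p=0.97.
P(Y=7) = C(6,4) · p^5 · (1−p)^2
= 15 · 0.85873 · 0.0009 = 0.01159

0.012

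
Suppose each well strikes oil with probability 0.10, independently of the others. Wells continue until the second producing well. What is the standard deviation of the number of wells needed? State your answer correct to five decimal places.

Y = total wells until the second success; negative binomial with r=2, p=0.10.
SD(Y) = √[r(1−p)/p²] = √(180.0000000) = 13.4164079

13.41641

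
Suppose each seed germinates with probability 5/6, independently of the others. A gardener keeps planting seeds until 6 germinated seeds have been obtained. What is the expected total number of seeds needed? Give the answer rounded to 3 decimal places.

7.200

Y = total seeds until the sixth success; negative binomial with r=6, p=0.833333.
E[Y] = r / p = 6 / 0.833333 = 7.20000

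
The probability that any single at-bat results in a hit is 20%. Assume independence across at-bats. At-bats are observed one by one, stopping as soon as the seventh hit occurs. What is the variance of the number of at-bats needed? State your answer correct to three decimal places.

140.000

Y = total at-bats until the seventh success; negative binomial with r=7, p=0.20.
Var(Y) = r(1−p)/p² = 7·0.80 / 0.20² = 140.00000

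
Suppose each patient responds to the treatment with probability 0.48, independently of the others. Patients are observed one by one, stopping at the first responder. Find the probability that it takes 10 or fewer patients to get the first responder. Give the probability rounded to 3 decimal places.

Y = number of patients to the first success; geometric, p = 0.48.
P(Y ≤ 10) = 1 − (1−p)^10 = 1 − 0.00145 = 0.99855

0.999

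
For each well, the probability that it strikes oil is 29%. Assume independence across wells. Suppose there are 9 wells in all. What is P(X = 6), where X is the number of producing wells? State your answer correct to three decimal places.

X ~ Binomial(n=9, p=0.29).
P(X=6) = C(9,6) · p^6 · (1−p)^3
= 84 · 0.00059482 · 0.35791 = 0.01788

0.018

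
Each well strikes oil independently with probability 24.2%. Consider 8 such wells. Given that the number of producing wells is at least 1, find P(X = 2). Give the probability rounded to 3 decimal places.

0.349

X ~ Binomial(8, 0.242). Want P(X=2 | X≥1) = P(X=2) / P(X≥1).
P(X=2) = C(8,2)·0.242^2·0.758^6 = 0.31103
P(X≥1) = 1 − 0.10898 = 0.89102
Ratio = 0.31103 / 0.89102 = 0.34907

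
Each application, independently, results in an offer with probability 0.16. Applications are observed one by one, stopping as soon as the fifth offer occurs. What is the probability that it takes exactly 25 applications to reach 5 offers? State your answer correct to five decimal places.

0.03408

Y = trial on which the fifth success occurs; negative binomial, r=5, p=0.16.
P(Y=25) = C(24,4) · p^5 · (1−p)^20
= 10626 · 0.00010486 · 0.03059 = 0.0340844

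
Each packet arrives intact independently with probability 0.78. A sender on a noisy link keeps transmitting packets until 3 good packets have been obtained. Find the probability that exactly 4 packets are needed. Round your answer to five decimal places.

0.31320

Y = trial on which the third success occurs; negative binomial, r=3, p=0.78.
P(Y=4) = C(3,2) · p^3 · (1−p)^1
= 3 · 0.47455 · 0.22 = 0.3132043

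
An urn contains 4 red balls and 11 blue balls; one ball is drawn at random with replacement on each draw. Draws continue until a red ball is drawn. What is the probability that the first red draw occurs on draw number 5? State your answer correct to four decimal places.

0.0771

Geometric (trials to first success), p = 0.266667.
P(Y = 5) = (1−p)^4 · p = 0.2892 · 0.266667 = 0.077121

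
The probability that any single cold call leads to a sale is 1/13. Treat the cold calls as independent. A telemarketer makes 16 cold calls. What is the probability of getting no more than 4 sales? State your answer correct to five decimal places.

0.99428

X ~ Binomial(16, 0.076923); P(X ≤ 4) = Σ C(16,k) p^k (1−p)^(16−k) over k:
  k=0: C(16,0)·0.076923^0·0.923077^16 = 0.2778474
  k=1: C(16,1)·0.076923^1·0.923077^15 = 0.3704632
  k=2: C(16,2)·0.076923^2·0.923077^14 = 0.2315395
  k=3: C(16,3)·0.076923^3·0.923077^13 = 0.0900431
  k=4: C(16,4)·0.076923^4·0.923077^12 = 0.0243867
Total = 0.9942798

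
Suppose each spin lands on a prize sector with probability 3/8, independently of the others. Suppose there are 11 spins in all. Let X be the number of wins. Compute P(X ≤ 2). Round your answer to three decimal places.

X ~ Binomial(11, 0.375); P(X ≤ 2) = Σ C(11,k) p^k (1−p)^(11−k) over k:
  k=0: C(11,0)·0.375^0·0.625^11 = 0.00568
  k=1: C(11,1)·0.375^1·0.625^10 = 0.03752
  k=2: C(11,2)·0.375^2·0.625^9 = 0.11255
Total = 0.15575

0.156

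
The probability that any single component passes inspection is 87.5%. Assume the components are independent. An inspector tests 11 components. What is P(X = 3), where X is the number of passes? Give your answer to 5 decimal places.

0.00001

X ~ Binomial(n=11, p=0.875).
P(X=3) = C(11,3) · p^3 · (1−p)^8
= 165 · 0.66992 · 5.9605e-08 = 0.0000066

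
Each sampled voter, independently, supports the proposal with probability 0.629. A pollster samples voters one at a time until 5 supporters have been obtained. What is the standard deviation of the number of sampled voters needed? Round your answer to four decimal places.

2.1653

Y = total sampled voters until the fifth success; negative binomial with r=5, p=0.629.
SD(Y) = √[r(1−p)/p²] = √(4.688594) = 2.165316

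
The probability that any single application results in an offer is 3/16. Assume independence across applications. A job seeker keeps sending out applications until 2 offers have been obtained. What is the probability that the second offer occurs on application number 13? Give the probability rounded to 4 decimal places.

Y = trial on which the second success occurs; negative binomial, r=2, p=0.1875.
P(Y=13) = C(12,1) · p^2 · (1−p)^11
= 12 · 0.035156 · 0.10187 = 0.042977

0.0430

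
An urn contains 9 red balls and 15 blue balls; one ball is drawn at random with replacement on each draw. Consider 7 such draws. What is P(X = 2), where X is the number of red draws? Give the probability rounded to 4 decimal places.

0.2816

X ~ Binomial(n=7, p=0.375).
P(X=2) = C(7,2) · p^2 · (1−p)^5
= 21 · 0.14062 · 0.095367 = 0.281632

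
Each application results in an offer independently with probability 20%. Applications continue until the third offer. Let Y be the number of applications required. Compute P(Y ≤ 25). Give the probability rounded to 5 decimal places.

Finishing within 25 applications ⇔ at least 3 successes in the first 25. With X ~ Binomial(25, 0.20), P(Y ≤ 25) = 1 − P(X ≤ 2).
  k=0: C(25,0)·0.20^0·0.80^25 = 0.0037779
  k=1: C(25,1)·0.20^1·0.80^24 = 0.0236118
  k=2: C(25,2)·0.20^2·0.80^23 = 0.0708355
1 − 0.0982252 = 0.9017748

0.90177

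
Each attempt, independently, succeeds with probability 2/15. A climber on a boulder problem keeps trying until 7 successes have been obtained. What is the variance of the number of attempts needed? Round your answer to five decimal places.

Y = total attempts until the seventh success; negative binomial with r=7, p=0.133333.
Var(Y) = r(1−p)/p² = 7·0.866667 / 0.133333² = 341.2500000

341.25000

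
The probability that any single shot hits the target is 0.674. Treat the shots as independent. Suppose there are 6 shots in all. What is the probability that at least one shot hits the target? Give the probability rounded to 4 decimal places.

P(at least one) = 1 − P(none) = 1 − (1 − 0.674)^6
= 1 − 0.001200 = 0.998800

0.9988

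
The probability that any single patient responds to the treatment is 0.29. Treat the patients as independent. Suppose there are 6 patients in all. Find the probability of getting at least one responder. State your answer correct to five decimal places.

P(at least one) = 1 − P(none) = 1 − (1 − 0.29)^6
= 1 − 0.1281003 = 0.8718997

0.87190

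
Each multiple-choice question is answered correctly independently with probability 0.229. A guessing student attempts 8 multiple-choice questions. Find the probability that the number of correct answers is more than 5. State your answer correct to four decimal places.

X ~ Binomial(8, 0.229); P(X ≥ 6) = Σ C(8,k) p^k (1−p)^(8−k) over k:
  k=6: C(8,6)·0.229^6·0.771^2 = 0.002400
  k=7: C(8,7)·0.229^7·0.771^1 = 0.000204
  k=8: C(8,8)·0.229^8·0.771^0 = 0.000008
Total = 0.002612

0.0026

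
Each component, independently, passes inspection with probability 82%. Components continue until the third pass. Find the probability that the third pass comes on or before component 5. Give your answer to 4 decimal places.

0.9563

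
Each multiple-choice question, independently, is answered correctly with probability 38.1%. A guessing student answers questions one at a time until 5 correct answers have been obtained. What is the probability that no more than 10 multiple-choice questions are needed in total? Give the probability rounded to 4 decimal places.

Finishing within 10 multiple-choice questions ⇔ at least 5 successes in the first 10. With X ~ Binomial(10, 0.381), P(Y ≤ 10) = 1 − P(X ≤ 4).
  k=0: C(10,0)·0.381^0·0.619^10 = 0.008259
  k=1: C(10,1)·0.381^1·0.619^9 = 0.050832
  k=2: C(10,2)·0.381^2·0.619^8 = 0.140795
  k=3: C(10,3)·0.381^3·0.619^7 = 0.231095
  k=4: C(10,4)·0.381^4·0.619^6 = 0.248922
1 − 0.679903 = 0.320097

0.3201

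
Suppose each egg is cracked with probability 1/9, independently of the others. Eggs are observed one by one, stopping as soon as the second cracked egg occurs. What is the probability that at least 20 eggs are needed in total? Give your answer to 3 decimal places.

Needing more than 19 eggs ⇔ fewer than 2 successes in the first 19. With X ~ Binomial(19, 0.111111), P(Y > 19) = P(X ≤ 1).
  k=0: C(19,0)·0.111111^0·0.888889^19 = 0.10668
  k=1: C(19,1)·0.111111^1·0.888889^18 = 0.25338
P(X ≤ 1) = 0.36006

0.360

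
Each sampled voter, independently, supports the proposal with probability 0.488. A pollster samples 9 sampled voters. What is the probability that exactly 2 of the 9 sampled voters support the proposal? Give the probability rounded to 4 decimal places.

0.0791

X ~ Binomial(n=9, p=0.488).
P(X=2) = C(9,2) · p^2 · (1−p)^7
= 36 · 0.23814 · 0.0092234 = 0.079074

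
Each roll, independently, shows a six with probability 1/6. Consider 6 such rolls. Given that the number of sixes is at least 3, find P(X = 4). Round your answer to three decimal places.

0.129

X ~ Binomial(6, 0.166667). Want P(X=4 | X≥3) = P(X=4) / P(X≥3).
P(X=4) = C(6,4)·0.166667^4·0.833333^2 = 0.00804
P(X≥3) = 1 − 0.33490 − 0.40188 − 0.20094 = 0.06229
Ratio = 0.00804 / 0.06229 = 0.12904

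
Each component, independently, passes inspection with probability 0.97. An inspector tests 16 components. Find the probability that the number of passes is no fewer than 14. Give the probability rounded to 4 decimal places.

0.9887

X ~ Binomial(16, 0.97); P(X ≥ 14) = Σ C(16,k) p^k (1−p)^(16−k) over k:
  k=14: C(16,14)·0.97^14·0.03^2 = 0.070506
  k=15: C(16,15)·0.97^15·0.03^1 = 0.303961
  k=16: C(16,16)·0.97^16·0.03^0 = 0.614254
Total = 0.988721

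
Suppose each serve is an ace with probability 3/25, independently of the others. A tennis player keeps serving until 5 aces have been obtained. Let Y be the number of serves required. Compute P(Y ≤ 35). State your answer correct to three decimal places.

Finishing within 35 serves ⇔ at least 5 successes in the first 35. With X ~ Binomial(35, 0.12), P(Y ≤ 35) = 1 − P(X ≤ 4).
  k=0: C(35,0)·0.12^0·0.88^35 = 0.01140
  k=1: C(35,1)·0.12^1·0.88^34 = 0.05441
  k=2: C(35,2)·0.12^2·0.88^33 = 0.12613
  k=3: C(35,3)·0.12^3·0.88^32 = 0.18919
  k=4: C(35,4)·0.12^4·0.88^31 = 0.20639
1 − 0.58751 = 0.41249

0.412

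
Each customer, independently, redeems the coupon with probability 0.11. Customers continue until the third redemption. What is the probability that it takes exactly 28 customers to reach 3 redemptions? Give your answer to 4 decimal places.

Y = trial on which the third success occurs; negative binomial, r=3, p=0.11.
P(Y=28) = C(27,2) · p^3 · (1−p)^25
= 351 · 0.001331 · 0.054294 = 0.025365

0.0254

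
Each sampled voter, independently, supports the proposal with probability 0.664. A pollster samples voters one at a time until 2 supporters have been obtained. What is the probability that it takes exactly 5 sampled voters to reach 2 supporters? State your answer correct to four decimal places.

0.0669

Y = trial on which the second success occurs; negative binomial, r=2, p=0.664.
P(Y=5) = C(4,1) · p^2 · (1−p)^3
= 4 · 0.4409 · 0.037933 = 0.066898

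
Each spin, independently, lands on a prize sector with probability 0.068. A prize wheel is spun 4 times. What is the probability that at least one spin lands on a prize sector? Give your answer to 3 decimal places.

P(at least one) = 1 − P(none) = 1 − (1 − 0.068)^4
= 1 − 0.75451 = 0.24549

0.245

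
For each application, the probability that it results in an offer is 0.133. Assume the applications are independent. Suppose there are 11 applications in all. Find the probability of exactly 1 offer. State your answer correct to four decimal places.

X ~ Binomial(n=11, p=0.133).
P(X=1) = C(11,1) · p^1 · (1−p)^10
= 11 · 0.133 · 0.23999 = 0.351104

0.3511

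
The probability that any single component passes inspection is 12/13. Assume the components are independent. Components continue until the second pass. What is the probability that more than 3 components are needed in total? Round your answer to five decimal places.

Needing more than 3 components ⇔ fewer than 2 successes in the first 3. With X ~ Binomial(3, 0.923077), P(Y > 3) = P(X ≤ 1).
  k=0: C(3,0)·0.923077^0·0.076923^3 = 0.0004552
  k=1: C(3,1)·0.923077^1·0.076923^2 = 0.0163860
P(X ≤ 1) = 0.0168411

0.01684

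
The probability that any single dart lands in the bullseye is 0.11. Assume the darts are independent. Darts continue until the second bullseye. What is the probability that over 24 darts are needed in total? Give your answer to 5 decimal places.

Needing more than 24 darts ⇔ fewer than 2 successes in the first 24. With X ~ Binomial(24, 0.11), P(Y > 24) = P(X ≤ 1).
  k=0: C(24,0)·0.11^0·0.89^24 = 0.0610043
  k=1: C(24,1)·0.11^1·0.89^23 = 0.1809565
P(X ≤ 1) = 0.2419607

0.24196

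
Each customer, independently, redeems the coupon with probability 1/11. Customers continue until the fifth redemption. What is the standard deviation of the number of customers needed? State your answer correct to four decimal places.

Y = total customers until the fifth success; negative binomial with r=5, p=0.090909.
SD(Y) = √[r(1−p)/p²] = √(550.000000) = 23.452079

23.4521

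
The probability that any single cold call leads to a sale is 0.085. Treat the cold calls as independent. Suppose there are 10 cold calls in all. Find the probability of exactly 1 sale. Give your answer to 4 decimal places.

X ~ Binomial(n=10, p=0.085).
P(X=1) = C(10,1) · p^1 · (1−p)^9
= 10 · 0.085 · 0.44956 = 0.382128

0.3821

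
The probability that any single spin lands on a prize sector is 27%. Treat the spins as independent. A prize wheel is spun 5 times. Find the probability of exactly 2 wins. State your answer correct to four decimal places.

X ~ Binomial(n=5, p=0.27).
P(X=2) = C(5,2) · p^2 · (1−p)^3
= 10 · 0.0729 · 0.38902 = 0.283593

0.2836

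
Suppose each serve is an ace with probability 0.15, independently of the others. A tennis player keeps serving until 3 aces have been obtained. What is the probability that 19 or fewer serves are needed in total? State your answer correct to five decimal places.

Finishing within 19 serves ⇔ at least 3 successes in the first 19. With X ~ Binomial(19, 0.15), P(Y ≤ 19) = 1 − P(X ≤ 2).
  k=0: C(19,0)·0.15^0·0.85^19 = 0.0455994
  k=1: C(19,1)·0.15^1·0.85^18 = 0.1528923
  k=2: C(19,2)·0.15^2·0.85^17 = 0.2428289
1 − 0.4413206 = 0.5586794

0.55868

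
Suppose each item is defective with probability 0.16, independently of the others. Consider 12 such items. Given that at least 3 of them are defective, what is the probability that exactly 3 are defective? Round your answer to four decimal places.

X ~ Binomial(12, 0.16). Want P(X=3 | X≥3) = P(X=3) / P(X≥3).
P(X=3) = C(12,3)·0.16^3·0.84^9 = 0.187627
P(X≥3) = 1 − 0.123410 − 0.282081 − 0.295513 = 0.298996
Ratio = 0.187627 / 0.298996 = 0.627525

0.6275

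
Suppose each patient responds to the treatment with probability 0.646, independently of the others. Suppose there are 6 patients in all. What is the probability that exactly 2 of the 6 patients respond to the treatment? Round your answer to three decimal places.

0.098

X ~ Binomial(n=6, p=0.646).
P(X=2) = C(6,2) · p^2 · (1−p)^4
= 15 · 0.41732 · 0.015704 = 0.09830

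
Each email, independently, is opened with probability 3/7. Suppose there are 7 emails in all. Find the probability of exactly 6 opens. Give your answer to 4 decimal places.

0.0248

X ~ Binomial(n=7, p=0.428571).
P(X=6) = C(7,6) · p^6 · (1−p)^1
= 7 · 0.0061964 · 0.57143 = 0.024786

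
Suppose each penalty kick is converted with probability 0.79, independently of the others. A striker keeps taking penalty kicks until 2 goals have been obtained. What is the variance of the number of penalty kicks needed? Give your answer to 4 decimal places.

0.6730

Y = total penalty kicks until the second success; negative binomial with r=2, p=0.79.
Var(Y) = r(1−p)/p² = 2·0.21 / 0.79² = 0.672969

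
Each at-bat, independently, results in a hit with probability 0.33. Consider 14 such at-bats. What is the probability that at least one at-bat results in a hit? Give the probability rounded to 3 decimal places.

0.996

P(at least one) = 1 − P(none) = 1 − (1 − 0.33)^14
= 1 − 0.00367 = 0.99633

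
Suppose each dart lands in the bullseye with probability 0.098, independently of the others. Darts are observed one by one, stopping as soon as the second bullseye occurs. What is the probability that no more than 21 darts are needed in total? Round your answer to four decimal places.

0.6238

Finishing within 21 darts ⇔ at least 2 successes in the first 21. With X ~ Binomial(21, 0.098), P(Y ≤ 21) = 1 − P(X ≤ 1).
  k=0: C(21,0)·0.098^0·0.902^21 = 0.114640
  k=1: C(21,1)·0.098^1·0.902^20 = 0.261563
1 − 0.376203 = 0.623797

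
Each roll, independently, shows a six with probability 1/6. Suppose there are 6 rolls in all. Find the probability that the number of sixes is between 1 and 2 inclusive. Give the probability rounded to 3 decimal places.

0.603

X ~ Binomial(6, 0.166667); P(1 ≤ X ≤ 2) = Σ C(6,k) p^k (1−p)^(6−k) over k:
  k=1: C(6,1)·0.166667^1·0.833333^5 = 0.40188
  k=2: C(6,2)·0.166667^2·0.833333^4 = 0.20094
Total = 0.60282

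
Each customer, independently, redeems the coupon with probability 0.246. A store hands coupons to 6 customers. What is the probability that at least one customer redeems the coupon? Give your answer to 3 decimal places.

P(at least one) = 1 − P(none) = 1 − (1 − 0.246)^6
= 1 − 0.18375 = 0.81625

0.816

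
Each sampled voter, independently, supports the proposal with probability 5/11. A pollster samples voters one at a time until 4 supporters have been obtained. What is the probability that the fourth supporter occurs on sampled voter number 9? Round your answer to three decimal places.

Y = trial on which the fourth success occurs; negative binomial, r=4, p=0.454545.
P(Y=9) = C(8,3) · p^4 · (1−p)^5
= 56 · 0.042688 · 0.048283 = 0.11542

0.115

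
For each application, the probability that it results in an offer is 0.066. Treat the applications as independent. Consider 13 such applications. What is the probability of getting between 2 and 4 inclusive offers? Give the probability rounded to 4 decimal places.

X ~ Binomial(13, 0.066); P(2 ≤ X ≤ 4) = Σ C(13,k) p^k (1−p)^(13−k) over k:
  k=2: C(13,2)·0.066^2·0.934^11 = 0.160324
  k=3: C(13,3)·0.066^3·0.934^10 = 0.041540
  k=4: C(13,4)·0.066^4·0.934^9 = 0.007338
Total = 0.209202

0.2092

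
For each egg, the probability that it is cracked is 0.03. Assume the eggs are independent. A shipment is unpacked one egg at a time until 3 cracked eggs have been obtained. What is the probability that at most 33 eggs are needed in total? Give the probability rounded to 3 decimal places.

0.076

Finishing within 33 eggs ⇔ at least 3 successes in the first 33. With X ~ Binomial(33, 0.03), P(Y ≤ 33) = 1 − P(X ≤ 2).
  k=0: C(33,0)·0.03^0·0.97^33 = 0.36599
  k=1: C(33,1)·0.03^1·0.97^32 = 0.37353
  k=2: C(33,2)·0.03^2·0.97^31 = 0.18484
1 − 0.92436 = 0.07564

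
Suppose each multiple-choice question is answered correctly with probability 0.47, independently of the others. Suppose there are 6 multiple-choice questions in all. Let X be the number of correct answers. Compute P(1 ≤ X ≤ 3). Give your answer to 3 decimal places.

0.689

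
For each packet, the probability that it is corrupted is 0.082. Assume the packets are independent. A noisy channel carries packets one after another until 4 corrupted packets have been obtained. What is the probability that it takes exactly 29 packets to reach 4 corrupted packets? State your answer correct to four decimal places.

Y = trial on which the fourth success occurs; negative binomial, r=4, p=0.082.
P(Y=29) = C(28,3) · p^4 · (1−p)^25
= 3276 · 4.5212e-05 · 0.11778 = 0.017445

0.0174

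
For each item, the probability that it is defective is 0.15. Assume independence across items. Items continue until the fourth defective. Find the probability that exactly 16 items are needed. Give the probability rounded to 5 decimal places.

0.03276

Y = trial on which the fourth success occurs; negative binomial, r=4, p=0.15.
P(Y=16) = C(15,3) · p^4 · (1−p)^12
= 455 · 0.00050625 · 0.14224 = 0.0327645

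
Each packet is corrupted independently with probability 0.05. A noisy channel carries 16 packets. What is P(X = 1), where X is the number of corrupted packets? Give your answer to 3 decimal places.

0.371

X ~ Binomial(n=16, p=0.05).
P(X=1) = C(16,1) · p^1 · (1−p)^15
= 16 · 0.05 · 0.46329 = 0.37063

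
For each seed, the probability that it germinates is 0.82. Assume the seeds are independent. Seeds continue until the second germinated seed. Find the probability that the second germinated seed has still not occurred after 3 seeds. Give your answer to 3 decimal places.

0.086

Needing more than 3 seeds ⇔ fewer than 2 successes in the first 3. With X ~ Binomial(3, 0.82), P(Y > 3) = P(X ≤ 1).
  k=0: C(3,0)·0.82^0·0.18^3 = 0.00583
  k=1: C(3,1)·0.82^1·0.18^2 = 0.07970
P(X ≤ 1) = 0.08554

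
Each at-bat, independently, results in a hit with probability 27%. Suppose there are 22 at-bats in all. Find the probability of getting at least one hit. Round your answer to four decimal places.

0.9990

P(at least one) = 1 − P(none) = 1 − (1 − 0.27)^22
= 1 − 0.000984 = 0.999016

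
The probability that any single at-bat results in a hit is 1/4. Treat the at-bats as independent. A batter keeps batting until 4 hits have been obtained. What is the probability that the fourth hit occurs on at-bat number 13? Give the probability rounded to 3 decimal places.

Y = trial on which the fourth success occurs; negative binomial, r=4, p=0.25.
P(Y=13) = C(12,3) · p^4 · (1−p)^9
= 220 · 0.0039062 · 0.075085 = 0.06453

0.065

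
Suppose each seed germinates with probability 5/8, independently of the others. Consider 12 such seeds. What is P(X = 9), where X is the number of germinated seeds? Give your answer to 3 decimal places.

0.169

X ~ Binomial(n=12, p=0.625).
P(X=9) = C(12,9) · p^9 · (1−p)^3
= 220 · 0.014552 · 0.052734 = 0.16882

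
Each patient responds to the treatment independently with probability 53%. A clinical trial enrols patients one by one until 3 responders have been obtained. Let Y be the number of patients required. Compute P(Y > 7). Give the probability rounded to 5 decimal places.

Needing more than 7 patients ⇔ fewer than 3 successes in the first 7. With X ~ Binomial(7, 0.53), P(Y > 7) = P(X ≤ 2).
  k=0: C(7,0)·0.53^0·0.47^7 = 0.0050662
  k=1: C(7,1)·0.53^1·0.47^6 = 0.0399909
  k=2: C(7,2)·0.53^2·0.47^5 = 0.1352883
P(X ≤ 2) = 0.1803454

0.18035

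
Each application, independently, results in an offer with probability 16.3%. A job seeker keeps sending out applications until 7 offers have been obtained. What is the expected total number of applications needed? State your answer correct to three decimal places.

42.945

Y = total applications until the seventh success; negative binomial with r=7, p=0.163.
E[Y] = r / p = 7 / 0.163 = 42.94479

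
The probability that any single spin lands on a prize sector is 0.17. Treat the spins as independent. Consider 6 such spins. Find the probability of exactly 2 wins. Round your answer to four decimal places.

0.2057

X ~ Binomial(n=6, p=0.17).
P(X=2) = C(6,2) · p^2 · (1−p)^4
= 15 · 0.0289 · 0.47458 = 0.205732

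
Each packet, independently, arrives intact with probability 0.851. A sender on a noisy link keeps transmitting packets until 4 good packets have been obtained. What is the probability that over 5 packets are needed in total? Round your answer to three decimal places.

Needing more than 5 packets ⇔ fewer than 4 successes in the first 5. With X ~ Binomial(5, 0.851), P(Y > 5) = P(X ≤ 3).
  k=0: C(5,0)·0.851^0·0.149^5 = 0.00007
  k=1: C(5,1)·0.851^1·0.149^4 = 0.00210
  k=2: C(5,2)·0.851^2·0.149^3 = 0.02396
  k=3: C(5,3)·0.851^3·0.149^2 = 0.13682
P(X ≤ 3) = 0.16295

0.163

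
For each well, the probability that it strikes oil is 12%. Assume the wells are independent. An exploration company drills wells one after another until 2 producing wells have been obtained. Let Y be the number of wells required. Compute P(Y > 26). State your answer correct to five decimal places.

Needing more than 26 wells ⇔ fewer than 2 successes in the first 26. With X ~ Binomial(26, 0.12), P(Y > 26) = P(X ≤ 1).
  k=0: C(26,0)·0.12^0·0.88^26 = 0.0360205
  k=1: C(26,1)·0.12^1·0.88^25 = 0.1277090
P(X ≤ 1) = 0.1637294

0.16373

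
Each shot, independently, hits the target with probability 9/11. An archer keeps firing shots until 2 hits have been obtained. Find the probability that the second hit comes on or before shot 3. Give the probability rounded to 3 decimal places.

0.913

Finishing within 3 shots ⇔ at least 2 successes in the first 3. With X ~ Binomial(3, 0.818182), P(Y ≤ 3) = 1 − P(X ≤ 1).
  k=0: C(3,0)·0.818182^0·0.181818^3 = 0.00601
  k=1: C(3,1)·0.818182^1·0.181818^2 = 0.08114
1 − 0.08715 = 0.91285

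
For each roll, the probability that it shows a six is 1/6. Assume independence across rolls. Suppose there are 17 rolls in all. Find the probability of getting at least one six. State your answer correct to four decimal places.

P(at least one) = 1 − P(none) = 1 − (1 − 0.166667)^17
= 1 − 0.045073 = 0.954927

0.9549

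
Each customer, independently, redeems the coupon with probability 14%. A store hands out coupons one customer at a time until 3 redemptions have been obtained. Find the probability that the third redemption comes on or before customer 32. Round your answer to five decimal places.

Finishing within 32 customers ⇔ at least 3 successes in the first 32. With X ~ Binomial(32, 0.14), P(Y ≤ 32) = 1 − P(X ≤ 2).
  k=0: C(32,0)·0.14^0·0.86^32 = 0.0080159
  k=1: C(32,1)·0.14^1·0.86^31 = 0.0417571
  k=2: C(32,2)·0.14^2·0.86^30 = 0.1053638
1 − 0.1551367 = 0.8448633

0.84486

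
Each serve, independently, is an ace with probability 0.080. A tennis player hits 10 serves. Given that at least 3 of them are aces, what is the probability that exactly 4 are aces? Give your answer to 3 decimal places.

X ~ Binomial(10, 0.08). Want P(X=4 | X≥3) = P(X=4) / P(X≥3).
P(X=4) = C(10,4)·0.08^4·0.92^6 = 0.00522
P(X≥3) = 1 − 0.43439 − 0.37773 − 0.14781 = 0.04008
Ratio = 0.00522 / 0.04008 = 0.13015

0.130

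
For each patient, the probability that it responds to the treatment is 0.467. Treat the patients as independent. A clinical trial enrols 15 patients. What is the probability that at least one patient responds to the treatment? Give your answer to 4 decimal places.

P(at least one) = 1 − P(none) = 1 − (1 − 0.467)^15
= 1 − 0.000080 = 0.999920

0.9999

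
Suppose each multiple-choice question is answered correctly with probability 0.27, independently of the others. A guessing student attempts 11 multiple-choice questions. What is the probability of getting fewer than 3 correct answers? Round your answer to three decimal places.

0.395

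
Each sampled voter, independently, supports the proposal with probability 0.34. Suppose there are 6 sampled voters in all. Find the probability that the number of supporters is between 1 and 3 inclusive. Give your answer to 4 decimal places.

X ~ Binomial(6, 0.34); P(1 ≤ X ≤ 3) = Σ C(6,k) p^k (1−p)^(6−k) over k:
  k=1: C(6,1)·0.34^1·0.66^5 = 0.255476
  k=2: C(6,2)·0.34^2·0.66^4 = 0.329022
  k=3: C(6,3)·0.34^3·0.66^3 = 0.225995
Total = 0.810493

0.8105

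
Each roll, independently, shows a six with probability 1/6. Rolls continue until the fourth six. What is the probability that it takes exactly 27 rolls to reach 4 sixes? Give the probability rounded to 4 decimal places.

Y = trial on which the fourth success occurs; negative binomial, r=4, p=0.166667.
P(Y=27) = C(26,3) · p^4 · (1−p)^23
= 2600 · 0.0007716 · 0.015095 = 0.030283

0.0303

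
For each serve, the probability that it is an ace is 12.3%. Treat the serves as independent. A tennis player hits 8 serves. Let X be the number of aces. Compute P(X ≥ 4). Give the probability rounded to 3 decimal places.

0.011

X ~ Binomial(8, 0.123); P(X ≥ 4) = Σ C(8,k) p^k (1−p)^(8−k) over k:
  k=4: C(8,4)·0.123^4·0.877^4 = 0.00948
  k=5: C(8,5)·0.123^5·0.877^3 = 0.00106
  k=6: C(8,6)·0.123^6·0.877^2 = 0.00007
  k=7: C(8,7)·0.123^7·0.877^1 = 0.00000
  k=8: C(8,8)·0.123^8·0.877^0 = 0.00000
Total = 0.01062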